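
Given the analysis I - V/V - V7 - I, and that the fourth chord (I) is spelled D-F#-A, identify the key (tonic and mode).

D major

I is given as D-F#-A — a major triad with root D.
If D is scale degree 1 and the mode makes that degree carry a major triad, the tonic is D and the mode is major.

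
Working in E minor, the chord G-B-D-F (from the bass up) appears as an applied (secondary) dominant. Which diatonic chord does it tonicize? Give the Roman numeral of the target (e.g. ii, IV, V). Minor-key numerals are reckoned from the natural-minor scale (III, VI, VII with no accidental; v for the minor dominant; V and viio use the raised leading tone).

The chord is a dominant seventh chord on G.
A dominant resolves down a perfect fifth: G → C. In E minor, C is scale degree 6, i.e. VI.

VI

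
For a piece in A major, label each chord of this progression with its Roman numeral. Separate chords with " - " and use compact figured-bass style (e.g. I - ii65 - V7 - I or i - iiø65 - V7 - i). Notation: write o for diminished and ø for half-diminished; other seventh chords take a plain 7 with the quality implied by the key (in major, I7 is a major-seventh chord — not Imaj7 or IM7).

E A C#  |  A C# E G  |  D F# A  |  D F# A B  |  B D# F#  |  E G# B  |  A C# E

E-A-C# has root A, degree 1 in A major, so I64.
A-C#-E-G is the secondary dominant of IV (dominant seventh chord on A): V7/IV.
D-F#-A has root D, degree 4 in A major, so IV.
D-F#-A-B has root B, degree 2 in A major, so ii65.
B-D#-F# is the secondary dominant of V (major triad on B): V/V.
E-G#-B: major triad on E = scale degree 5 → V.
A-C#-E: major triad on A = scale degree 1 → I.

I64 - V7/IV - IV - ii65 - V/V - V - I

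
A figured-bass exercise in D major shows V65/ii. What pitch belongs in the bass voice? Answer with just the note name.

The applied chord V65/ii is rooted on B: B-D#-F#-A.
The figure 65 means first inversion — the third is in the bass.

D#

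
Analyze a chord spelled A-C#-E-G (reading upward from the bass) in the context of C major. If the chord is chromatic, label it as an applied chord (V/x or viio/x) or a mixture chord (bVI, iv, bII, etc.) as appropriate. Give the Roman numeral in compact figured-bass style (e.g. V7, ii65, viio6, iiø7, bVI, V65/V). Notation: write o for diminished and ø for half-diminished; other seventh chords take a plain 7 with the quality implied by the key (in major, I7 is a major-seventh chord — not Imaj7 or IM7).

Stacked in thirds the chord is A-C#-E-G: a dominant seventh chord on A.
A is not a diatonic chord root with this quality in C major, but it lies a perfect fifth above D (ii), so the chord functions as an applied dominant of ii.

V7/ii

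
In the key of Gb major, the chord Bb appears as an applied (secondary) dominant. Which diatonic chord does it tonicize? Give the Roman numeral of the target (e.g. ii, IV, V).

vi

The chord is a major triad on Bb.
A dominant resolves down a perfect fifth: Bb → Eb. In Gb major, Eb is scale degree 6, i.e. vi.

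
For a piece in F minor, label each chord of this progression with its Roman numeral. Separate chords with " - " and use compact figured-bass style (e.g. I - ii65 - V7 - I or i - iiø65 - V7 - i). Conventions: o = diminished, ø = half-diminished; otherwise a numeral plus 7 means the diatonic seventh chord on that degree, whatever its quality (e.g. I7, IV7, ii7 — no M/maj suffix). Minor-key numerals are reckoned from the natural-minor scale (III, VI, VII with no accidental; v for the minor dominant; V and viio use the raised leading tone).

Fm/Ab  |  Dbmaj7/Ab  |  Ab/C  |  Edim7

i6 - VI43 - III6 - viio7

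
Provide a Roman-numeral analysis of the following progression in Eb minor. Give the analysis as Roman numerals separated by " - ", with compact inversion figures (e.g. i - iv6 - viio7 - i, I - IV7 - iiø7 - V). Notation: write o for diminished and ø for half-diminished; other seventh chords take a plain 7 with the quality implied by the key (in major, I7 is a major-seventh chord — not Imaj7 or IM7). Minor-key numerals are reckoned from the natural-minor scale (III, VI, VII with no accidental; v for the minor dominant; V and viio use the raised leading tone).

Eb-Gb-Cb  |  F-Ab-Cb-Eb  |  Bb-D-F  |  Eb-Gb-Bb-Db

VI6 - iiø7 - V - i7

Eb-Gb-Cb: major triad on Cb = scale degree 6 → VI6.
F-Ab-Cb-Eb: half-diminished seventh chord on F = scale degree 2 → iiø7.
Bb-D-F: root Bb is the dominant; major triad there is V.
Eb-Gb-Bb-Db has root Eb, degree 1 in Eb minor, so i7.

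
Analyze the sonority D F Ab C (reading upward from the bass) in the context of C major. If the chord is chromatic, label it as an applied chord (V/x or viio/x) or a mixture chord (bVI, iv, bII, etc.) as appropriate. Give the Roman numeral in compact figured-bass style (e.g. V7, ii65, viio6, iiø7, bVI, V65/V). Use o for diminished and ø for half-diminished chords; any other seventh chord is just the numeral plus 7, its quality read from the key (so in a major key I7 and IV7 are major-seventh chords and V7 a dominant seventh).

iiø7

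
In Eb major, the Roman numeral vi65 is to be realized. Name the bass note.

vi in Eb major has root C; the chord is C-Eb-G-Bb.
The figure 65 means first inversion — the third is in the bass.

Eb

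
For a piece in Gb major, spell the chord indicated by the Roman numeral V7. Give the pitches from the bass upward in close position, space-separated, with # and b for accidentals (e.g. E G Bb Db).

Db F Ab Cb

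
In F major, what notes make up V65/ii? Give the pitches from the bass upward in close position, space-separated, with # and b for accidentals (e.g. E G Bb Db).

V65/ii is a secondary dominant — the dominant seventh of ii. ii in F major is G, so the applied chord's root is D, a perfect fifth above.
Building a dominant seventh chord on D gives D-F#-A-C.
With the 65 figure the chord is in first inversion; from the bass F# upward in close position it reads F#-A-C-D.

F# A C D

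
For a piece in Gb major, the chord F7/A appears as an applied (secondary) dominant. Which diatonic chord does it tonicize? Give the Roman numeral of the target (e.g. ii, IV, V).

iii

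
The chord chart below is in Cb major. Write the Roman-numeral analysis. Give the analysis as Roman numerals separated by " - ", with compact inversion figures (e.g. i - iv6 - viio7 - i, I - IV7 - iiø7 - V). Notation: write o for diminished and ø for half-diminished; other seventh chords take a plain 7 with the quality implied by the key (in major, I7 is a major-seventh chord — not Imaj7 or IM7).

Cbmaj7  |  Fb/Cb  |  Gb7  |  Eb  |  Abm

Cbmaj7: major seventh chord on Cb = scale degree 1 → I7.
Fb/Cb: major triad on Fb = scale degree 4 → IV64.
Gb7: dominant seventh chord on Gb = scale degree 5 → V7.
Eb is the secondary dominant of vi (major triad on Eb): V/vi.
Abm: minor triad on Ab = scale degree 6 → vi.

I7 - IV64 - V7 - V/vi - vi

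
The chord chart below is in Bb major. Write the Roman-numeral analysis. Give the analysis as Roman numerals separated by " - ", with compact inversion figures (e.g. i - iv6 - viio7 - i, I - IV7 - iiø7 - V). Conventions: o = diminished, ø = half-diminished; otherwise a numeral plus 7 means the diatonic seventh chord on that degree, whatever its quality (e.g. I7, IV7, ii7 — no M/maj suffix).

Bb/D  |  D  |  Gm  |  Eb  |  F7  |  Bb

I6 - V/vi - vi - IV - V7 - I

Bb/D: major triad on Bb = scale degree 1 → I6.
D: chromatic; D is V of vi, so V/vi.
Gm has root G, degree 6 in Bb major, so vi.
Eb has root Eb, degree 4 in Bb major, so IV.
F7 has root F, degree 5 in Bb major, so V7.
Bb has root Bb, degree 1 in Bb major, so I.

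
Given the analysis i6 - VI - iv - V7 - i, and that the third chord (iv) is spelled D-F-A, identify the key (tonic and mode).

A minor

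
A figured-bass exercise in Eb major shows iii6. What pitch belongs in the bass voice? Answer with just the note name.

Bb

iii in Eb major has root G; the chord is G-Bb-D.
The figure 6 means first inversion — the third is in the bass.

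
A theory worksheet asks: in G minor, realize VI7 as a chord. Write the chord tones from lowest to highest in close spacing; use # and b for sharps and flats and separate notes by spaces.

Eb G Bb D

In G minor, scale degree 6 is Eb, and the diatonic chord built there is a major seventh chord.
Stacking thirds from Eb gives Eb-G-Bb-D.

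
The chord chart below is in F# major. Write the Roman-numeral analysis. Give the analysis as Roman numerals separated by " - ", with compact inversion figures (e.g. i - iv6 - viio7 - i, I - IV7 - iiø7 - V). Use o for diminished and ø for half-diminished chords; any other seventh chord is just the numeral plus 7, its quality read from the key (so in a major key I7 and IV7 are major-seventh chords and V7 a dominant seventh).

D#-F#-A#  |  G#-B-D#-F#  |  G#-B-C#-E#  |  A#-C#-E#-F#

vi - ii7 - V43 - I65

D#-F#-A#: minor triad on D# = scale degree 6 → vi.
G#-B-D#-F#: minor seventh chord on G# = scale degree 2 → ii7.
G#-B-C#-E#: dominant seventh chord on C# = scale degree 5 → V43.
A#-C#-E#-F#: root F# is the tonic; major seventh chord there is I65.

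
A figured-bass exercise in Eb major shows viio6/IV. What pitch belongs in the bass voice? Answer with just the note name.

The applied chord viio6/IV is rooted on G: G-Bb-Db.
The figure 6 means first inversion — the third is in the bass.

Bb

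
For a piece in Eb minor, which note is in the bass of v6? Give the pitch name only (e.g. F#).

v in Eb minor has root Bb; the chord is Bb-Db-F.
The figure 6 means first inversion — the third is in the bass.

Db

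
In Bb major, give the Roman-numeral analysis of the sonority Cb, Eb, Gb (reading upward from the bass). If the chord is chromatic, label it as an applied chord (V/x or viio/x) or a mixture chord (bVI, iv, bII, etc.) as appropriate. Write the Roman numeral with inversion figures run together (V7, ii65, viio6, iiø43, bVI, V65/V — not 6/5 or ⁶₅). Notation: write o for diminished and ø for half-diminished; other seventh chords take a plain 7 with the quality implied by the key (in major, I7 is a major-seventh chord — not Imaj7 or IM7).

bII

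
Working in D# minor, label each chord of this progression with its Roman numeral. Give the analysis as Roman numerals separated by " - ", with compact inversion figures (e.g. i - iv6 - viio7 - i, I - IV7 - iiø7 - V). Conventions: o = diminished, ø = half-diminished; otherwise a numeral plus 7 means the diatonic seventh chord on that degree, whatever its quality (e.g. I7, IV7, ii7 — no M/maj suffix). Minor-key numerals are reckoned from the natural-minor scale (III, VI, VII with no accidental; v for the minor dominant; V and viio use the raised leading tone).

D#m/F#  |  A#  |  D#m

i6 - V - i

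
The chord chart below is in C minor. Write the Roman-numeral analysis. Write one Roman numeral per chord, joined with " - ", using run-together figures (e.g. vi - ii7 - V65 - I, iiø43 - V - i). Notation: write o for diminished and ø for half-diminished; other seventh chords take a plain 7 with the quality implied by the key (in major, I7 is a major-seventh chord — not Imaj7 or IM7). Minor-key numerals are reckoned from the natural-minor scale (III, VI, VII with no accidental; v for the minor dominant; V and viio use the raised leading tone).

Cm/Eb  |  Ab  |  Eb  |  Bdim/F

i6 - VI - III - viio64

Cm/Eb: minor triad on C = scale degree 1 → i6.
Ab: root Ab is the submediant; major triad there is VI.
Eb: root Eb is the mediant; major triad there is III.
Bdim/F: root B is the leading tone; diminished triad there is viio64.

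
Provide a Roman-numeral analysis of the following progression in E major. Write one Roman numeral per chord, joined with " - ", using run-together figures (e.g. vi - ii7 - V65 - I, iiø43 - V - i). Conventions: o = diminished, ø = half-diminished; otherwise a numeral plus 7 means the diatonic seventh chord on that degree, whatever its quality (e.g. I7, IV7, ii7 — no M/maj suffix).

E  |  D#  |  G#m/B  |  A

I - V/iii - iii6 - IV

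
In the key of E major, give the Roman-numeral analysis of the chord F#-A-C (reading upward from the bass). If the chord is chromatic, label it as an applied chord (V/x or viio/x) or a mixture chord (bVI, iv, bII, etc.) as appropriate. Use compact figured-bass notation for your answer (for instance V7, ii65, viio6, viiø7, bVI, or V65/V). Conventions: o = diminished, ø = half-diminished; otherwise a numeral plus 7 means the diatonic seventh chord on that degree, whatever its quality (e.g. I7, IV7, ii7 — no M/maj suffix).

iio

Stacked in thirds the chord is F#-A-C: a diminished triad on F#.
F# is the second degree of E major. This is the diminished supertonic triad, borrowed from the parallel minor.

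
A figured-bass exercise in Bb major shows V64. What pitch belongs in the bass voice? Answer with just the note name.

C

V in Bb major has root F; the chord is F-A-C.
The figure 64 means second inversion — the fifth is in the bass.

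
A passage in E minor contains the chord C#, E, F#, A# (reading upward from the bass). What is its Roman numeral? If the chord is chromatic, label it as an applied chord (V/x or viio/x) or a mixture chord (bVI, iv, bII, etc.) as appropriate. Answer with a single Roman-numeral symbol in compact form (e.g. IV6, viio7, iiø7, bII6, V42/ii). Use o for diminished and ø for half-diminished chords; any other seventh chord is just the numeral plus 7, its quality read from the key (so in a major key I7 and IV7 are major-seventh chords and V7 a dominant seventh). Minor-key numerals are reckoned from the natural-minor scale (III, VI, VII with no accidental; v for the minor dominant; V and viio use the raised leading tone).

V43/V

The pitches F#-A#-C#-E form a dominant seventh chord rooted on F#.
F# is not a diatonic chord root with this quality in E minor, but it lies a perfect fifth above B (V), so the chord functions as an applied dominant of V.
With C# in the bass the chord is in second inversion, so the figured bass is 43.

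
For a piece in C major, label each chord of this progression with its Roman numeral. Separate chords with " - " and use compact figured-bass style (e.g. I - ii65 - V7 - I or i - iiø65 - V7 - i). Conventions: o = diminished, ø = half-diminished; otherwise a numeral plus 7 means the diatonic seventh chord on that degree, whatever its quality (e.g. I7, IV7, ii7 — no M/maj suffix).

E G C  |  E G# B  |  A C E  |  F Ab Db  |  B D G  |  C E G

I6 - V/vi - vi - bII6 - V6 - I

E-G-C: root C is the tonic; major triad there is I6.
E-G#-B: a major triad on E, the applied dominant of vi → V/vi.
A-C-E: root A is the submediant; minor triad there is vi.
F-Ab-Db: Db with this quality isn't in the key; a major triad on b2 is the Neapolitan sixth, bII6 (third, F, in the bass — hence the 6).
B-D-G: root G is the dominant; major triad there is V6.
C-E-G: root C is the tonic; major triad there is I.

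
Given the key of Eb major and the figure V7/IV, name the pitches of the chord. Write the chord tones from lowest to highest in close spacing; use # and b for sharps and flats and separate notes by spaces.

The slash means an applied dominant: we want the dominant of IV. In Eb major, IV is Ab major, and its dominant is built on Eb.
Building a dominant seventh chord on Eb gives Eb-G-Bb-Db.

Eb G Bb Db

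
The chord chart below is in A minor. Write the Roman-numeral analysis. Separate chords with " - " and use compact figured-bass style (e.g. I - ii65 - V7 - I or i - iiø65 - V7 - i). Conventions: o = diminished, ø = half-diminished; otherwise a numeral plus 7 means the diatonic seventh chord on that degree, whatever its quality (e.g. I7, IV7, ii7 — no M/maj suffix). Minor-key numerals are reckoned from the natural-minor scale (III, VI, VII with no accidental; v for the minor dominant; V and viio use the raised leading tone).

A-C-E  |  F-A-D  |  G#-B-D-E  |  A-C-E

i - iv6 - V65 - i

A-C-E: minor triad on A = scale degree 1 → i.
F-A-D: minor triad on D = scale degree 4 → iv6.
G#-B-D-E: dominant seventh chord on E = scale degree 5 → V65.
A-C-E has root A, degree 1 in A minor, so i.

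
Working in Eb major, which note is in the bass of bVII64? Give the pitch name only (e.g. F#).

Ab

bVII in Eb major has root Db; the chord is Db-F-Ab.
The figure 64 means second inversion — the fifth is in the bass.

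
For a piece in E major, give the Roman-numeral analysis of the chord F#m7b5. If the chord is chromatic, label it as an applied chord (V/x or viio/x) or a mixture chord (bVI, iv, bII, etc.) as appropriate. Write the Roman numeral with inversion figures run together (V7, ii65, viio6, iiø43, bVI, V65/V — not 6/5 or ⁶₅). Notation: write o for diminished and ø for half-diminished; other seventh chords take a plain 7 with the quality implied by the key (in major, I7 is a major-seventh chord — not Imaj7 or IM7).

iiø7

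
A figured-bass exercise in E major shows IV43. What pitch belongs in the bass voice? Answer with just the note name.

E

IV in E major has root A; the chord is A-C#-E-G#.
The figure 43 means second inversion — the fifth is in the bass.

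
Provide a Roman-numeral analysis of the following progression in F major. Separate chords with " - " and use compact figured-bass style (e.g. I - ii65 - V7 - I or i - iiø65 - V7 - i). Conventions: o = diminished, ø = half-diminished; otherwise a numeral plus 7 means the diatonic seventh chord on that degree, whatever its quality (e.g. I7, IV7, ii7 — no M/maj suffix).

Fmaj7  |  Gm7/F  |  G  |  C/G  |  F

Fmaj7 has root F, degree 1 in F major, so I7.
Gm7/F: minor seventh chord on G = scale degree 2 → ii42.
G: a major triad on G, the applied dominant of V → V/V.
C/G: root C is the dominant; major triad there is V64.
F: root F is the tonic; major triad there is I.

I7 - ii42 - V/V - V64 - I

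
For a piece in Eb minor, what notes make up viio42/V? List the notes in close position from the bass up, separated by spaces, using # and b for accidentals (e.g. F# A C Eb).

The slash marks an applied leading-tone chord: viio of V. In Eb minor, V is Bb, so the leading tone to it is A, a half step below.
Building a fully diminished seventh chord on A gives A-C-Eb-Gb.
With the 42 figure the chord is in third inversion; from the bass Gb upward in close position it reads Gb-A-C-Eb.

Gb A C Eb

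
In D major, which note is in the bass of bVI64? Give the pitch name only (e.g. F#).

F

bVI in D major has root Bb; the chord is Bb-D-F.
The figure 64 means second inversion — the fifth is in the bass.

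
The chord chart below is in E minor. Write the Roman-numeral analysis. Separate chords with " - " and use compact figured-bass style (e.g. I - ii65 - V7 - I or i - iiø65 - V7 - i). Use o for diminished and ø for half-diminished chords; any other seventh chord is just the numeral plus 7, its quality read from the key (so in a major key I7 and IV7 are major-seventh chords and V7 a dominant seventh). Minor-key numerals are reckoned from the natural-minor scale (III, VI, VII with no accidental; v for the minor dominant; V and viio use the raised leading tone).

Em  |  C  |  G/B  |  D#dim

Em: root E is the tonic; minor triad there is i.
C: root C is the submediant; major triad there is VI.
G/B: root G is the mediant; major triad there is III6.
D#dim: root D# is the leading tone; diminished triad there is viio.

i - VI - III6 - viio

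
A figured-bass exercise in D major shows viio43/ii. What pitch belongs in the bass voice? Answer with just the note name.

The applied chord viio43/ii is rooted on D#: D#-F#-A-C.
The figure 43 means second inversion — the fifth is in the bass.

A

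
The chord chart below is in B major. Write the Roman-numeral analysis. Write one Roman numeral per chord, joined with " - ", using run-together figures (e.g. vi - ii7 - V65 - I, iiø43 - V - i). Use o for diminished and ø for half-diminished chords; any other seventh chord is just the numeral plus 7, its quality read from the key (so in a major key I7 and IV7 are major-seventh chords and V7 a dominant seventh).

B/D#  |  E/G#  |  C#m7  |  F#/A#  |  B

B/D#: major triad on B = scale degree 1 → I6.
E/G#: major triad on E = scale degree 4 → IV6.
C#m7: root C# is the supertonic; minor seventh chord there is ii7.
F#/A# has root F#, degree 5 in B major, so V6.
B: major triad on B = scale degree 1 → I.

I6 - IV6 - ii7 - V6 - I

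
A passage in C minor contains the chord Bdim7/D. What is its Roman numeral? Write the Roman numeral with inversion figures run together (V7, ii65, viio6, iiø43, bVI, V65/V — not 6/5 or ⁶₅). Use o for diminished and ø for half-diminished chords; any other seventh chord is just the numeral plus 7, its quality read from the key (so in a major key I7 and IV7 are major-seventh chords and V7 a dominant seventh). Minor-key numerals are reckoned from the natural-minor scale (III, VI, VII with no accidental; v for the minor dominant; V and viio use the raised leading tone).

Stacked in thirds the chord is B-D-F-Ab: a fully diminished seventh chord on B.
In C minor, B is the leading tone; the diatonic fully diminished seventh chord there is viio7.
With D in the bass the chord is in first inversion, so the figured bass is 65.

viio65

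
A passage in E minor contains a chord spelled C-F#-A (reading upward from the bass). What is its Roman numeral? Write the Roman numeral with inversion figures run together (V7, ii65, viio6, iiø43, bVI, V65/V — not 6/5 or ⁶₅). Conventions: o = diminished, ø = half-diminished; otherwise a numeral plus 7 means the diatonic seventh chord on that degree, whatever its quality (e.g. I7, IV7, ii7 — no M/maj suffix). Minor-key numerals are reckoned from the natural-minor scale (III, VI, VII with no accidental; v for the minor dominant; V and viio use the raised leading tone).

Stacked in thirds the chord is F#-A-C: a diminished triad on F#.
In E minor, F# is the supertonic; the diatonic diminished triad there is iio.
With C in the bass the chord is in second inversion, so the figured bass is 64.

iio64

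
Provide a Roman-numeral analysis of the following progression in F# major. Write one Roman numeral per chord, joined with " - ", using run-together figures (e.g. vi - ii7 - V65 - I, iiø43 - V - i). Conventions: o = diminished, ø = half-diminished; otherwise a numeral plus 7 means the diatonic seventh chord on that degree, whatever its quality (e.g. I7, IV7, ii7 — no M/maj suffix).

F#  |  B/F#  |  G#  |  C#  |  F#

F#: root F# is the tonic; major triad there is I.
B/F#: major triad on B = scale degree 4 → IV64.
G#: chromatic; G# is V of V, so V/V.
C#: root C# is the dominant; major triad there is V.
F# has root F#, degree 1 in F# major, so I.

I - IV64 - V/V - V - I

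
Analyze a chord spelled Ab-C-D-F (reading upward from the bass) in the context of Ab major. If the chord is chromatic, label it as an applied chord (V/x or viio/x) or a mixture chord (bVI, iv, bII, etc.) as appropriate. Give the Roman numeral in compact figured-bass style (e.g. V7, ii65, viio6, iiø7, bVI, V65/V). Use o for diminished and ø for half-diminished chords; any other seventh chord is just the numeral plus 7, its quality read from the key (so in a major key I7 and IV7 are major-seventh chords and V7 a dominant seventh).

viiø43/V

Stacked in thirds the chord is D-F-Ab-C: a half-diminished seventh chord on D.
D sits a half step below Eb (V in Ab major); a diminished chord there is the applied leading-tone chord of V.
With Ab in the bass the chord is in second inversion, so the figured bass is 43.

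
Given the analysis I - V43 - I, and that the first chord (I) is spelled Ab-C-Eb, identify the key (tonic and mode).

Ab major

I is given as Ab-C-Eb — a major triad with root Ab.
If Ab is scale degree 1 and the mode makes that degree carry a major triad, the tonic is Ab and the mode is major.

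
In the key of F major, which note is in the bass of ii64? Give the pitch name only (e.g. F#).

D

ii in F major has root G; the chord is G-Bb-D.
The figure 64 means second inversion — the fifth is in the bass.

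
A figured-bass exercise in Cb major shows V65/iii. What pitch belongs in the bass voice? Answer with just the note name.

D

The applied chord V65/iii is rooted on Bb: Bb-D-F-Ab.
The figure 65 means first inversion — the third is in the bass.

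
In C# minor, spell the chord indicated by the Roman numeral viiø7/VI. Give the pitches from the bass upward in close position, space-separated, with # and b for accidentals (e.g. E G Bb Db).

viiø7/VI is a secondary leading-tone chord. The target VI is A in C# minor; the applied chord is rooted a semitone below, on G#.
Building a half-diminished seventh chord on G# gives G#-B-D-F#.

G# B D F#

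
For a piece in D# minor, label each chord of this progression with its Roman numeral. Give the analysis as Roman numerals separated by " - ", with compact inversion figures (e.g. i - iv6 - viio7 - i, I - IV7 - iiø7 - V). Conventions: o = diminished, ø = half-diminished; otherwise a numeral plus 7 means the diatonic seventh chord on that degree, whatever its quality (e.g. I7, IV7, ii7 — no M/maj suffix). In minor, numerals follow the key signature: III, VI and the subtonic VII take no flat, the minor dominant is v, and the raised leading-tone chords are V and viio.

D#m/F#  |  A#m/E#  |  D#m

i6 - v64 - i

D#m/F#: minor triad on D# = scale degree 1 → i6.
A#m/E# has root A#, degree 5 in D# minor, so v64.
D#m: minor triad on D# = scale degree 1 → i.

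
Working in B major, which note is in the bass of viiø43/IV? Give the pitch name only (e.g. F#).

A

The applied chord viiø43/IV is rooted on D#: D#-F#-A-C#.
The figure 43 means second inversion — the fifth is in the bass.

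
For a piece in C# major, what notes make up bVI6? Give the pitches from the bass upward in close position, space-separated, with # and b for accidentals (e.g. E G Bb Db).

bVI6 is a major triad on the lowered sixth degree, borrowed from the parallel minor. In C# major that root is A.
So the chord is A-C#-E.
With the 6 figure the chord is in first inversion; from the bass C# upward in close position it reads C#-E-A.

C# E A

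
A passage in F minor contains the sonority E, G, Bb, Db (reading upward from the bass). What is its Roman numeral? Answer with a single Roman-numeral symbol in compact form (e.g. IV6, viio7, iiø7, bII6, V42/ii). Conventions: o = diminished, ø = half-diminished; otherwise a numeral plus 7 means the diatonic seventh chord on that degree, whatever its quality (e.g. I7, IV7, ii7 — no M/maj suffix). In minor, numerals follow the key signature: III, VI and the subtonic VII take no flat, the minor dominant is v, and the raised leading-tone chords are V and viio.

viio7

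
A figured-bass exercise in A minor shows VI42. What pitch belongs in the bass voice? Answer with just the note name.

E

VI in A minor has root F; the chord is F-A-C-E.
The figure 42 means third inversion — the seventh is in the bass.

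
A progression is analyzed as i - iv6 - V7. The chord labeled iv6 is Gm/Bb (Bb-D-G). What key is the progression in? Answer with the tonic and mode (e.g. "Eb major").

D minor

The anchor chord is a minor triad on G, labeled iv6.
Counting down 3 scale steps from G places the tonic on D; a minor triad on degree 4 is diatonic only in minor.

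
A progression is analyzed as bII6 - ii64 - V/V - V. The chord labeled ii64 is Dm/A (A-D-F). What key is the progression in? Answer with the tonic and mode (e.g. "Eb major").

C major

The anchor chord is a minor triad on D, labeled ii64.
If D is scale degree 2 and the mode makes that degree carry a minor triad, the tonic is C and the mode is major.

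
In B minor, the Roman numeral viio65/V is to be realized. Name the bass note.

G#

The applied chord viio65/V is rooted on E#: E#-G#-B-D.
The figure 65 means first inversion — the third is in the bass.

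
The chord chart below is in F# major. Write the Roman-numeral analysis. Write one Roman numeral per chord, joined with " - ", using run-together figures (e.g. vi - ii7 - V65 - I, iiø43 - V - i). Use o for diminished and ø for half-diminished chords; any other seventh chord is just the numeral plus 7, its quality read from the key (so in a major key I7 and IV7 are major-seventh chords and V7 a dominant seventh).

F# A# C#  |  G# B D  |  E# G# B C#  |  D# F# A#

I - iio - V65 - vi

F#-A#-C#: major triad on F# = scale degree 1 → I.
G#-B-D is non-diatonic — iio, a mixture chord from F# minor.
E#-G#-B-C# has root C#, degree 5 in F# major, so V65.
D#-F#-A#: root D# is the submediant; minor triad there is vi.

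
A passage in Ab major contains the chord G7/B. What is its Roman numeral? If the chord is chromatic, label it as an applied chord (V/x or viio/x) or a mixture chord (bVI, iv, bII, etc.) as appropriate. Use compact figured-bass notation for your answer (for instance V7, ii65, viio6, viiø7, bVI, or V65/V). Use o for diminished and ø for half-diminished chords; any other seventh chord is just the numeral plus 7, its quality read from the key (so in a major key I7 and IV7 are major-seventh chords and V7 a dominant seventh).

V65/iii

The pitches G-B-D-F form a dominant seventh chord rooted on G.
G is not a diatonic chord root with this quality in Ab major, but it lies a perfect fifth above C (iii), so the chord functions as an applied dominant of iii.
With B in the bass the chord is in first inversion, so the figured bass is 65.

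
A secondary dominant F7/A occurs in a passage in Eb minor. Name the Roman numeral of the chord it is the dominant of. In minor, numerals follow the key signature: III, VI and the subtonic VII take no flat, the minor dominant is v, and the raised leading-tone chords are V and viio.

The chord is a dominant seventh chord on F.
A dominant resolves down a perfect fifth: F → Bb. In Eb minor, Bb is scale degree 5, i.e. V.

V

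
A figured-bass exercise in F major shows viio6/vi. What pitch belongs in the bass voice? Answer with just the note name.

E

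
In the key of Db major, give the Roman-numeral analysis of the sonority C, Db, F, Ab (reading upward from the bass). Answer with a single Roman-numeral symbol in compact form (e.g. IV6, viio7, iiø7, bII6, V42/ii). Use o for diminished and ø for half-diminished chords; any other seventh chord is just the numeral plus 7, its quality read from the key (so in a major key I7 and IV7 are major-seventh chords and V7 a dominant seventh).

I42

The pitches Db-F-Ab-C form a major seventh chord rooted on Db.
Db is scale degree 1 in Db major, and a major seventh chord on that degree is written I7.
With C in the bass the chord is in third inversion, so the figured bass is 42.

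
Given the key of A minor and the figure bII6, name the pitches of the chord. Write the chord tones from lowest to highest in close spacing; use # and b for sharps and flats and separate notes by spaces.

Scale degree 2 in A minor is B; lowering it a half step gives Bb. bII6 is the Neapolitan sixth — a major triad on the lowered second degree, here in its customary first inversion.
So the chord is Bb-D-F, a major triad.
The figured bass 6 indicates first inversion, placing the third (D) in the bass: D-F-Bb.

D F Bb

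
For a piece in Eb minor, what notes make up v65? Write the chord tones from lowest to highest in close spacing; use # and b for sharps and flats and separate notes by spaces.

In Eb minor, scale degree 5 is Bb, and the diatonic chord built there is a minor seventh chord.
Stacking thirds from Bb gives Bb-Db-F-Ab.
The figured bass 65 indicates first inversion, placing the third (Db) in the bass: Db-F-Ab-Bb.

Db F Ab Bb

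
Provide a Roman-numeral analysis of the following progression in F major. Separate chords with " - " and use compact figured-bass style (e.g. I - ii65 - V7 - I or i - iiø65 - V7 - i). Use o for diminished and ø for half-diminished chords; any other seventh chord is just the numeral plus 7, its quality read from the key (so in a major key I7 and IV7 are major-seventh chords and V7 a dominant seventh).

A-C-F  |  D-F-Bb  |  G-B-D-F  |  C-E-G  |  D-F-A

I6 - IV6 - V7/V - V - vi

A-C-F has root F, degree 1 in F major, so I6.
D-F-Bb: root Bb is the subdominant; major triad there is IV6.
G-B-D-F: chromatic; G is V of V, so V7/V.
C-E-G has root C, degree 5 in F major, so V.
D-F-A: root D is the submediant; minor triad there is vi.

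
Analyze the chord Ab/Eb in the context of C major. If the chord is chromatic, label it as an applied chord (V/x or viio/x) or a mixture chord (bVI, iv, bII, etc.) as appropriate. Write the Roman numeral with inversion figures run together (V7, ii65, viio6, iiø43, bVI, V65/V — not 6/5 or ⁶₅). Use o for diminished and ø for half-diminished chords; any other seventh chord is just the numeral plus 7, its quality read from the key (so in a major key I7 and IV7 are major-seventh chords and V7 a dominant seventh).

bVI64

Stacked in thirds the chord is Ab-C-Eb: a major triad on Ab.
Ab is the lowered sixth degree of C major (diatonic 6 would be A). This is a major triad on the lowered sixth degree, borrowed from the parallel minor.
With Eb in the bass the chord is in second inversion, so the figured bass is 64.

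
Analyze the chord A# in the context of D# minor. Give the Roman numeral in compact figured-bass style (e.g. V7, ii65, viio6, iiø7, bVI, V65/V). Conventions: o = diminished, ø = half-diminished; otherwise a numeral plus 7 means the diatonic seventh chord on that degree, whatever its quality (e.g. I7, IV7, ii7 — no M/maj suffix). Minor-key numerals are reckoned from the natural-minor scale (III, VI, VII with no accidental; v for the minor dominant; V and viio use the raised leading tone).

Stacked in thirds the chord is A#-C##-E#: a major triad on A#.
A# is scale degree 5 in D# minor, and a major triad on that degree is written V.

V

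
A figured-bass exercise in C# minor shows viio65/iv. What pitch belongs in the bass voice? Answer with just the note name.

The applied chord viio65/iv is rooted on E#: E#-G#-B-D.
The figure 65 means first inversion — the third is in the bass.

G#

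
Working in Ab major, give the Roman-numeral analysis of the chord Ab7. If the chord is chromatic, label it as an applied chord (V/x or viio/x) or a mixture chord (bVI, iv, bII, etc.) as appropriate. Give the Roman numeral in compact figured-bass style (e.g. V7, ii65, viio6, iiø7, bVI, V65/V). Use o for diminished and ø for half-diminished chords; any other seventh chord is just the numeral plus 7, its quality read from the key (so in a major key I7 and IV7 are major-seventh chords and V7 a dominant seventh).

V7/IV

Stacked in thirds the chord is Ab-C-Eb-Gb: a dominant seventh chord on Ab.
Ab is not a diatonic chord root with this quality in Ab major, but it lies a perfect fifth above Db (IV), so the chord functions as an applied dominant of IV.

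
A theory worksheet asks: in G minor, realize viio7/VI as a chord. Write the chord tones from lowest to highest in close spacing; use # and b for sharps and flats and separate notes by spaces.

viio7/VI is a secondary leading-tone chord. The target VI is Eb in G minor; the applied chord is rooted a semitone below, on D.
Building a fully diminished seventh chord on D gives D-F-Ab-Cb.

D F Ab Cb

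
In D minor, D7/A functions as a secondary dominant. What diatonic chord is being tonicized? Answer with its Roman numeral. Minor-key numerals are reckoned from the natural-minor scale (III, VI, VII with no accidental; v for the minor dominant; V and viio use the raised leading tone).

The chord is a dominant seventh chord on D.
A dominant resolves down a perfect fifth: D → G. In D minor, G is scale degree 4, i.e. iv.

iv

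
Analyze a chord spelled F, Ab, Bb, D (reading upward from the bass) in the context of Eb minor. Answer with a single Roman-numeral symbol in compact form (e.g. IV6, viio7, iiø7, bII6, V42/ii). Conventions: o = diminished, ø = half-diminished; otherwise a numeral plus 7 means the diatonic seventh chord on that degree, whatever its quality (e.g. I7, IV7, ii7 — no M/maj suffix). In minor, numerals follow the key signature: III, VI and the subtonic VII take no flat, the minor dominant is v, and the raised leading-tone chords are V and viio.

The pitches Bb-D-F-Ab form a dominant seventh chord rooted on Bb.
In Eb minor, Bb is the dominant; the diatonic dominant seventh chord there is V7.
With F in the bass the chord is in second inversion, so the figured bass is 43.

V43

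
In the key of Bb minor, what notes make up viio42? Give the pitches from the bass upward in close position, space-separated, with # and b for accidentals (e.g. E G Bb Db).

In Bb minor, the leading-tone chord is built on the raised seventh degree, A.
Stacking thirds from A gives A-C-Eb-Gb.
The figured bass 42 indicates third inversion, placing the seventh (Gb) in the bass: Gb-A-C-Eb.

Gb A C Eb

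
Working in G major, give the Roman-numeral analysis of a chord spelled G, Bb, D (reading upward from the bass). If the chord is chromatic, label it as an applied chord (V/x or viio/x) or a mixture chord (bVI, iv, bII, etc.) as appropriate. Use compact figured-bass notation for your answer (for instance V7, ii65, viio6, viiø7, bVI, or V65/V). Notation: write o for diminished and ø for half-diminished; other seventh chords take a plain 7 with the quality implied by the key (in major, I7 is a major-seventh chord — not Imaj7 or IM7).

i

The pitches G-Bb-D form a minor triad rooted on G.
G is the first degree of G major. This is the minor tonic, borrowed from the parallel minor.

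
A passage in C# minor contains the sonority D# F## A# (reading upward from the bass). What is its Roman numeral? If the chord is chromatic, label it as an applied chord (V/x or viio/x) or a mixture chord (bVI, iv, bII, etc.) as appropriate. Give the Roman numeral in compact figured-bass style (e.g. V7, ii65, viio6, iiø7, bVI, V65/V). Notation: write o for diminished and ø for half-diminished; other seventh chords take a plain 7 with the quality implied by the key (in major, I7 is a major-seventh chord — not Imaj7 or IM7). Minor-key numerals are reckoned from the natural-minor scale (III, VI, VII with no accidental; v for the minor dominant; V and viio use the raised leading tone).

Stacked in thirds the chord is D#-F##-A#: a major triad on D#.
D# is not a diatonic chord root with this quality in C# minor, but it lies a perfect fifth above G# (V), so the chord functions as an applied dominant of V.

V/V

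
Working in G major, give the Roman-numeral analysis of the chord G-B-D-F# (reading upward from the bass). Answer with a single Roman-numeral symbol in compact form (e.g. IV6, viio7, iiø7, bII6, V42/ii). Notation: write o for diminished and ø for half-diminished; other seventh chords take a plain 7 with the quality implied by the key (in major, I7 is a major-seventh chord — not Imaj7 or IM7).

I7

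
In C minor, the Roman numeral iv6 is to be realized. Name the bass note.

iv in C minor has root F; the chord is F-Ab-C.
The figure 6 means first inversion — the third is in the bass.

Ab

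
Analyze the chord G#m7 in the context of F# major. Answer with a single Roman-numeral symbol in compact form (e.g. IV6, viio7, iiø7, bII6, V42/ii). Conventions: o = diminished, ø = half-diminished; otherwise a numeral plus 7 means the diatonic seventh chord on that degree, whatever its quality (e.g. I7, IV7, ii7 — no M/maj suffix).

The pitches G#-B-D#-F# form a minor seventh chord rooted on G#.
G# is scale degree 2 in F# major, and a minor seventh chord on that degree is written ii7.

ii7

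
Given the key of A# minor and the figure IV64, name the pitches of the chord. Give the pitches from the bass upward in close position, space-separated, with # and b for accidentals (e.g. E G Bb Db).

A# D# F##

IV64 is the major subdominant, borrowed from the parallel major. In A# minor that root is D#.
So the chord is D#-F##-A#.
With the 64 figure the chord is in second inversion; from the bass A# upward in close position it reads A#-D#-F##.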